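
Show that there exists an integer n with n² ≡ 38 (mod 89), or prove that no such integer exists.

No, no such integer exists.

89 is prime, so by Euler's criterion 38 is a square mod 89 iff 38^((89−1)/2) = 38^44 ≡ 1 (mod 89).
Squaring successively (mod 89): 38^2 = 1444 ≡ 20; 38^4 ≡ 20² = 400 ≡ 44; 38^8 ≡ 44² = 1936 ≡ 67; 38^16 ≡ 67² = 4489 ≡ 39; 38^32 ≡ 39² = 1521 ≡ 8.
Since 44 = 32 + 8 + 4, 38^44 ≡ 8 · 67 · 44; multiplying out mod 89: 8·67 = 536 ≡ 2, then 2·44 = 88 ≡ 88. Thus 38^44 ≡ 88 ≡ −1 (mod 89).
By Euler's criterion 38 is a quadratic non-residue mod 89: no n satisfies n² ≡ 38 (mod 89).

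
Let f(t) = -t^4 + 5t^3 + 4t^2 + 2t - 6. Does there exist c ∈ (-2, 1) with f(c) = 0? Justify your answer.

f(-2) = -50 and f(1) = 4, which have opposite signs.
As a polynomial, f is continuous on every closed interval.
By the Intermediate Value Theorem f must vanish at some point of (-2, 1).

Such a root exists.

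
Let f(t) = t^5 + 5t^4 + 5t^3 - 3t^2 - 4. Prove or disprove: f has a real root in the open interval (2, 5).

No such root exists.

f(2) = 136 and f(5) = 6796, both positive, so a sign-change argument is unavailable; we show f keeps this sign on the whole interval.
Substitute t = 2 + u, where 0 < u < 3 on the interval. Expanding, f(2 + u) = u^5 + 15u^4 + 85u^3 + 227u^2 + 288u + 136.
All 6 nonzero coefficients of this polynomial in u are positive; hence for u > 0 the value is a sum of positive terms (the constant 136 among them).
So f is strictly positive on (2, 5); no root exists in the interval.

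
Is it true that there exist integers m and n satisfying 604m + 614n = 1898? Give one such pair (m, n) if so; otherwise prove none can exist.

Since gcd(604, 614) = 2 and 1898 = 2·949, Bézout's identity guarantees a solution.
Dividing through by 2 reduces the equation to 302m + 307n = 949.
Dividing repeatedly: 307 = 1·302 + 5, 302 = 60·5 + 2, 5 = 2·2 + 1, 2 = 2·1 + 0.
Working back up the chain: 1 = 5 − 2·2 = 5 − 2·(302 − 60·5) = −2·302 + 121·5 = −2·302 + 121·(307 − 1·302) = 121·307 − 123·302. So 302·(-123) + 307·121 = 1.
Scaling by 949 gives the particular solution (m, n) = (-116727, 114829).
Adding 381·307 to m and subtracting 381·302 from n gives the tidier solution (240, -233).
Check: 604·240 + 614·(-233) = 144960 − 143062 = 1898. ✓

m = 240, n = -233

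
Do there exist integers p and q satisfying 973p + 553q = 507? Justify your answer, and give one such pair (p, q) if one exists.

There are no such integers.

Any value of 973p + 553q is a multiple of gcd(973, 553) = 7.
However 507 leaves remainder 3 on division by 7.
Therefore 973p + 553q = 507 has no solution in integers.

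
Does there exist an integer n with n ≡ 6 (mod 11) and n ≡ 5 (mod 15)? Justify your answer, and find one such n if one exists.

gcd(11, 15) = 1, so the Chinese Remainder Theorem guarantees exactly one residue class mod 165 satisfying both.
Write n = 6 + 11t and require 6 + 11t ≡ 5 (mod 15), i.e. 11t ≡ 14 (mod 15).
To invert 11 modulo 15: 15 = 1·11 + 4, 11 = 2·4 + 3, 4 = 1·3 + 1, 3 = 3·1 + 0, and unwinding, 1 = 4 − 1·3 = 4 − (11 − 2·4) = −11 + 3·4 = −11 + 3·(15 − 1·11) = 3·15 − 4·11. Thus 11⁻¹ ≡ -4 ≡ 11 (mod 15).
Therefore t ≡ 11·14 = 154 ≡ 4 (mod 15).
With t = 4: n = 6 + 11·4 = 50.
Check: 50 mod 11 = 6, 50 mod 15 = 5. ✓

n = 50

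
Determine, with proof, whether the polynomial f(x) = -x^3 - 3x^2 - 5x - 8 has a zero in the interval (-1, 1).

No such root exists.

f(-1) = -5 and f(1) = -17, both negative.
The derivative f'(x) = -3x^2 - 6x - 5 is a quadratic with discriminant (-6)² − 4·(-3)·(-5) = -24 < 0; it never vanishes, so it is always negative (sign of the leading coefficient).
Hence f is strictly decreasing on ℝ, and in particular on [-1, 1]. A strictly monotone function with same-sign endpoint values stays negative on the whole interval, so f has no zero in (-1, 1).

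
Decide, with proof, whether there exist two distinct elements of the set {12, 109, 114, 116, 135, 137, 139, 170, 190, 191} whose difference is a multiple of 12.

Residues mod 12: 12↦0, 109↦1, 114↦6, 116↦8, 135↦3, 137↦5, 139↦7, 170↦2, 190↦10, 191↦11.
No residue repeats among the 10 elements, so no pair has difference ≡ 0 (mod 12).

No such pair exists.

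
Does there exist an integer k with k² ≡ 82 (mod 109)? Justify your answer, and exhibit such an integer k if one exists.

k = 54

k = 54 works: 54² = 2916, and 2916 − 82 = 2834 = 26·109.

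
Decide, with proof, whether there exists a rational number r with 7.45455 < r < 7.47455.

Look for a denominator N such that an integer falls strictly between N·7.45455 and N·7.47455. N = 13 works: 13·7.45455 = 96.90915 < 97 < 97.16915 = 13·7.47455.
Dividing back, 7.45455 < 97/13 < 7.47455, and 97/13 is rational.

r = 97/13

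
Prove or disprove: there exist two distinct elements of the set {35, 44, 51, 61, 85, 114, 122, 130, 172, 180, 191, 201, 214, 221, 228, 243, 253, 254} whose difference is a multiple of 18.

Two integers differ by a multiple of 18 exactly when they have the same residue mod 18. The residues are 35↦17, 44↦8, 51↦15, 61↦7, 85↦13, 114↦6, 122↦14, 130↦4, 172↦10, 180↦0, 191↦11, 201↦3, 214↦16, 221↦5, 228↦12, 243↦9, 253↦1, 254↦2.
All 18 residues are distinct, so no two elements differ by a multiple of 18.

No such pair exists.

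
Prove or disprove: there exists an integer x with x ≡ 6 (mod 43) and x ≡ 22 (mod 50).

Since 43 and 50 share no common factor, CRT says the pair of congruences has a solution (unique mod 2150).
Any solution of the first congruence is x = 6 + 43t; substituting into the second, 43t ≡ 22 − 6 ≡ 16 (mod 50).
Since 43·7 = 301 = 6·50 + 1, the inverse of 43 mod 50 is 7.
Therefore t ≡ 7·16 = 112 ≡ 12 (mod 50).
With t = 12: x = 6 + 43·12 = 522.
Verify: 522 = 12·43 + 6 and 522 = 10·50 + 22. ✓

x = 522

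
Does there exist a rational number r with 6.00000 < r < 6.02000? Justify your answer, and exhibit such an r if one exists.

Look for a denominator N such that an integer falls strictly between N·6.00000 and N·6.02000. N = 51 works: 51·6.00000 = 306.00000 < 307 < 307.02000 = 51·6.02000.
Hence 307/51 is a rational number with 6.00000 < 307/51 < 6.02000.

r = 307/51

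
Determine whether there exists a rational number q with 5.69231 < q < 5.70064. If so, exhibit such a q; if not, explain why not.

Multiplying by 10: 10·5.69231 = 56.92310 and 10·5.70064 = 57.00640, so the integer 57 lies strictly between them.
Hence 57/10 is a rational number with 5.69231 < 57/10 < 5.70064.

q = 57/10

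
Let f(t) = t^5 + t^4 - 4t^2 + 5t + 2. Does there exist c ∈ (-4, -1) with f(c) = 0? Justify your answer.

f(-4) = -850 and f(-1) = -7, both negative, so a sign-change argument is unavailable; we show f keeps this sign on the whole interval.
Shift to the endpoint -1: with t = -1 − u (0 < u < 3), one computes f(-1 − u) = -u^5 - 4u^4 - 6u^3 - 8u^2 - 14u - 7.
All 6 nonzero coefficients of this polynomial in u are negative; hence for u > 0 the value is a sum of negative terms (the constant -7 among them).
So f is strictly negative on (-4, -1); no root exists in the interval.

f has no root in that interval.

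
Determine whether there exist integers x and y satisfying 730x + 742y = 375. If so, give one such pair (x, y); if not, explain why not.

No such integers exist.

Any value of 730x + 742y is a multiple of gcd(730, 742) = 2.
However 375 leaves remainder 1 on division by 2.
Therefore 730x + 742y = 375 has no solution in integers.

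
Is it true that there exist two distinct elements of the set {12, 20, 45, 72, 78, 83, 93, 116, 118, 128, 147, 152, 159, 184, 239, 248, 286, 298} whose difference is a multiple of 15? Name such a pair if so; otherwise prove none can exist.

Yes: 12 and 72.

Reduce each element mod 15: 12↦12, 20↦5, 45↦0, 72↦12, 78↦3, 83↦8, 93↦3, 116↦11, 118↦13, 128↦8, 147↦12, 152↦2, 159↦9, 184↦4, 239↦14, 248↦8, 286↦1, 298↦13. The residue 12 repeats (at 12 and 72), and 72 − 12 = 60 = 4·15.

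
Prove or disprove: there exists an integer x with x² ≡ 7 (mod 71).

There is no such integer.

71 is prime, so by Euler's criterion 7 is a square mod 71 iff 7^((71−1)/2) = 7^35 ≡ 1 (mod 71).
Squaring successively (mod 71): 7^2 = 49 ≡ 49; 7^4 ≡ 49² = 2401 ≡ 58; 7^8 ≡ 58² = 3364 ≡ 27; 7^16 ≡ 27² = 729 ≡ 19; 7^32 ≡ 19² = 361 ≡ 6.
Since 35 = 32 + 2 + 1, 7^35 ≡ 6 · 49 · 7; multiplying out mod 71: 6·49 = 294 ≡ 10, then 10·7 = 70 ≡ 70. Thus 7^35 ≡ 70 ≡ −1 (mod 71).
The value −1 means 7 is a non-residue modulo 71, so x² ≡ 7 (mod 71) is impossible.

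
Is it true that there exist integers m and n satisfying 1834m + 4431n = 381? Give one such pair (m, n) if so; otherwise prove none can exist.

gcd(1834, 4431) = 7, so every integer of the form 1834m + 4431n is a multiple of 7.
However 381 leaves remainder 3 on division by 7.
Hence no integers m, n satisfy the equation.

No such integers exist.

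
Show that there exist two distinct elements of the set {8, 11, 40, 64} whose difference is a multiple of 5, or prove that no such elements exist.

No, no such pair exists.

Reduce each element modulo 5: 8↦3, 11↦1, 40↦0, 64↦4.
These 4 residues are pairwise different, hence no difference of two elements is divisible by 5.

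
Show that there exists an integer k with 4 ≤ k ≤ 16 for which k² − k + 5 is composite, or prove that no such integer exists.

At k = 16: 16² − 16 + 5 = 245 = 5·49, which is composite.

k = 16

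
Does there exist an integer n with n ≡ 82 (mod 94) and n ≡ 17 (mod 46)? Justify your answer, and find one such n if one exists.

No, no such integer exists.

Both moduli are multiples of 2 = gcd(94, 46), so any solution would satisfy n ≡ 82 and n ≡ 17 modulo 2 simultaneously.
However 82 ≡ 0 and 17 ≡ 1 (mod 2), and 0 ≠ 1.
Hence the system has no solution.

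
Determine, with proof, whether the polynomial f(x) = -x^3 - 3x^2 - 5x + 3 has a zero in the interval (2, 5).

f has no root in that interval.

Evaluate at the endpoints: f(2) = -27, f(5) = -222 — same sign (negative).
f'(x) = -3x^2 - 6x - 5 has discriminant (-6)² − 4·(-3)·(-5) = -24 < 0, so f' has no real roots and is negative for every real x.
Hence f is strictly decreasing on ℝ, and in particular on [2, 5]. A strictly monotone function with same-sign endpoint values stays negative on the whole interval, so f has no zero in (2, 5).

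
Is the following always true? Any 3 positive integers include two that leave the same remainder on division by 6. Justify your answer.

No, the set {5, 6, 7} is a counterexample.

Try 3 consecutive integers, 5, 6, 7. Their remainders mod 6 are 5, 0, 1 — pairwise different, as any 3 ≤ 6 consecutive integers have distinct residues.
So no two of them leave the same remainder on division by 6; the claim fails for this set.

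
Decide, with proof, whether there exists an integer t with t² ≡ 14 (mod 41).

No, no such integer exists.

Apply Euler's criterion with the prime 41: 14 is a quadratic residue iff 14^20 ≡ 1 (mod 41), and a non-residue iff it is ≡ −1.
Squaring successively (mod 41): 14^2 = 196 ≡ 32; 14^4 ≡ 32² = 1024 ≡ 40; 14^8 ≡ 40² = 1600 ≡ 1; 14^16 ≡ 1² = 1 ≡ 1.
Since 20 = 16 + 4, 14^20 ≡ 1 · 40; multiplying out mod 41: 1·40 = 40 ≡ 40. Thus 14^20 ≡ 40 ≡ −1 (mod 41).
The value −1 means 14 is a non-residue modulo 41, so t² ≡ 14 (mod 41) is impossible.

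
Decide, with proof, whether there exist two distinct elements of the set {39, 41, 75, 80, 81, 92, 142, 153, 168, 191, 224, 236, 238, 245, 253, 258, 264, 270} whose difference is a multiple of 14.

39 mod 14 = 11 and 81 mod 14 = 11, so 81 − 39 = 42 = 3·14.

The pair (39, 81) works.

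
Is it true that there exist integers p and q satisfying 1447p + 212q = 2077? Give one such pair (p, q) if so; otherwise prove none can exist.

1447 and 212 are coprime, so 1447p + 212q ranges over all of ℤ.
Euclidean algorithm: 1447 = 6·212 + 175, 212 = 1·175 + 37, 175 = 4·37 + 27, 37 = 1·27 + 10, 27 = 2·10 + 7, 10 = 1·7 + 3, 7 = 2·3 + 1, 3 = 3·1 + 0.
Unwinding: 1 = 7 − 2·3 = 7 − 2·(10 − 1·7) = −2·10 + 3·7 = −2·10 + 3·(27 − 2·10) = 3·27 − 8·10 = 3·27 − 8·(37 − 1·27) = −8·37 + 11·27 = −8·37 + 11·(175 − 4·37) = 11·175 − 52·37 = 11·175 − 52·(212 − 1·175) = −52·212 + 63·175 = −52·212 + 63·(1447 − 6·212) = 63·1447 − 430·212, i.e. 1447·63 + 212·(-430) = 1.
Multiplying through by 2077: p = 63·2077 = 130851, q = (-430)·2077 = -893110 is a solution.
Shifting by a multiple of (212, −1447) keeps it a solution: p = 130851 − 617·212 = 47, q = -893110 + 617·1447 = -311.
Indeed 1447·47 + 212·(-311) = 68009 − 65932 = 2077.

p = 47, q = -311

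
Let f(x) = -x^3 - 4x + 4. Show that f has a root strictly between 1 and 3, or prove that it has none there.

f has no root in that interval.

Evaluate at the endpoints: f(1) = -1, f(3) = -35 — same sign (negative).
f'(x) = -3x^2 - 4 has discriminant 0² − 4·(-3)·(-4) = -48 < 0, so f' has no real roots and is negative for every real x.
So f is strictly decreasing; between 1 and 3 its values lie between f(1) = -1 and f(3) = -35, all negative. Therefore f has no root in (1, 3).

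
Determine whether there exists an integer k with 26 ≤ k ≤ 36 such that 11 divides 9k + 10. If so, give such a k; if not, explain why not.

Try k = 27: 9·27 + 10 = 253 = 23·11, which is divisible by 11.

k = 27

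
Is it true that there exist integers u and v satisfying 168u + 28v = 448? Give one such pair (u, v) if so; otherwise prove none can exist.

u = 0, v = 16

gcd(168, 28) = 28, and 28 divides 448, so integer solutions exist.
Dividing through by 28 reduces the equation to 6u + 1v = 16.
With a unit coefficient on v, (u, v) = (0, 16) is an immediate solution.
Check: 168·0 + 28·16 = 0 + 448 = 448. ✓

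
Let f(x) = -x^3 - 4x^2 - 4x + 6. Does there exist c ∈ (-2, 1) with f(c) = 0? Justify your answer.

Yes, f has a root in the interval.

f(-2) = 6 and f(1) = -3, which have opposite signs.
As a polynomial, f is continuous on every closed interval.
The Intermediate Value Theorem then guarantees some c ∈ (-2, 1) with f(c) = 0.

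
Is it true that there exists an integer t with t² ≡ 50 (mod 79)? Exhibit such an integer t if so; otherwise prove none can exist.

t = 34 works: 34² = 1156, and 1156 − 50 = 1106 = 14·79.

t = 34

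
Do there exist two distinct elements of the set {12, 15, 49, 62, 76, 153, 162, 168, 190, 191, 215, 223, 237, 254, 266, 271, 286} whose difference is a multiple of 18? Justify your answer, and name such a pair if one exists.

There is no such pair.

Two integers differ by a multiple of 18 exactly when they have the same residue mod 18. The residues are 12↦12, 15↦15, 49↦13, 62↦8, 76↦4, 153↦9, 162↦0, 168↦6, 190↦10, 191↦11, 215↦17, 223↦7, 237↦3, 254↦2, 266↦14, 271↦1, 286↦16.
All 17 residues are distinct, so no two elements differ by a multiple of 18.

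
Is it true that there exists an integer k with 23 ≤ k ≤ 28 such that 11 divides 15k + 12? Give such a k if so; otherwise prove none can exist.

For k = 23, 24, …, 28 the values of 15k + 12 modulo 11 are 5, 9, 2, 6, 10, 3 respectively.
The residue 0 does not occur, so no k in [23, 28] makes 15k + 12 a multiple of 11.

There is no such integer k in that range.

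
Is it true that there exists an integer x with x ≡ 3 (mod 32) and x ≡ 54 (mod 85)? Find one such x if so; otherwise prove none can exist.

gcd(32, 85) = 1, so the Chinese Remainder Theorem guarantees exactly one residue class mod 2720 satisfying both.
Write x = 3 + 32t and require 3 + 32t ≡ 54 (mod 85), i.e. 32t ≡ 51 (mod 85).
Invert 32 mod 85 by the Euclidean algorithm: 85 = 2·32 + 21, 32 = 1·21 + 11, 21 = 1·11 + 10, 11 = 1·10 + 1, 10 = 10·1 + 0; back-substituting, 1 = 11 − 1·10 = 11 − (21 − 1·11) = −21 + 2·11 = −21 + 2·(32 − 1·21) = 2·32 − 3·21 = 2·32 − 3·(85 − 2·32) = −3·85 + 8·32. Hence 32·8 ≡ 1, so 32⁻¹ ≡ 8 (mod 85).
Multiplying by 8: t ≡ 8·51 = 408 ≡ 68 (mod 85).
Taking t = 68 gives x = 3 + 32·68 = 2179.
Check: 2179 mod 32 = 3, 2179 mod 85 = 54. ✓

x = 2179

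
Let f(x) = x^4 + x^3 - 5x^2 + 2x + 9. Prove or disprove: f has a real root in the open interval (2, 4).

f has no root in that interval.

The endpoint values f(2) = 17 and f(4) = 257 are both positive. Claim: f(x) > 0 for every x in (2, 4).
Substitute x = 2 + u, where 0 < u < 2 on the interval. Expanding, f(2 + u) = u^4 + 9u^3 + 25u^2 + 26u + 17.
All 5 nonzero coefficients of this polynomial in u are positive; hence for u > 0 the value is a sum of positive terms (the constant 17 among them).
So f is strictly positive on (2, 4); no root exists in the interval.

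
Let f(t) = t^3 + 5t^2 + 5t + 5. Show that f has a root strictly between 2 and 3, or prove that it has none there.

The endpoint values f(2) = 43 and f(3) = 92 are both positive. Claim: f(t) > 0 for every t in (2, 3).
Substitute t = 2 + u, where 0 < u < 1 on the interval. Expanding, f(2 + u) = u^3 + 11u^2 + 37u + 43.
The nonzero coefficients here are all positive, so for u > 0 every term is positive (or zero), and the constant term 43 is strictly positive.
Therefore f(t) > 0 throughout (2, 3), and f has no zero there.

No such root exists.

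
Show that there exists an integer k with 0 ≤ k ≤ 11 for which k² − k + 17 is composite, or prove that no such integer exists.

The values for k = 0, 1, …, 11 are 17, 17, 19, 23, 29, 37, 47, 59, 73, 89, 107, 127, and each of these is prime.
So no value in the range makes the expression composite.

No such integer k in that range exists.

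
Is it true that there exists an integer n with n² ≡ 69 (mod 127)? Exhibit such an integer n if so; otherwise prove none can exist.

Take n = 113. Then 113² = 12769 = 100·127 + 69, so 113² ≡ 69 (mod 127).

n = 113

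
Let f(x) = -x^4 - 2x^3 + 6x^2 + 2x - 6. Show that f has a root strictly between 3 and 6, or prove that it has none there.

The endpoint values f(3) = -81 and f(6) = -1506 are both negative. Claim: f(x) < 0 for every x in (3, 6).
Substitute x = 3 + u, where 0 < u < 3 on the interval. Expanding, f(3 + u) = -u^4 - 14u^3 - 66u^2 - 124u - 81.
All 5 nonzero coefficients of this polynomial in u are negative; hence for u > 0 the value is a sum of negative terms (the constant -81 among them).
So f is strictly negative on (3, 6); no root exists in the interval.

f has no root in that interval.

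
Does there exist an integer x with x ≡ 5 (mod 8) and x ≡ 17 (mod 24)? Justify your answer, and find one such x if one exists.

gcd(8, 24) = 8. If x ≡ 5 (mod 8) and x ≡ 17 (mod 24), then x ≡ 5 (mod 8) and x ≡ 17 (mod 8).
These are incompatible: 5 − 17 = -12 is not divisible by 8.
Hence the system has no solution.

No such integer exists.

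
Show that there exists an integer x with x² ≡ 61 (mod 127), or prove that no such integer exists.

x = 76

Take x = 76. Then 76² = 5776 = 45·127 + 61, so 76² ≡ 61 (mod 127).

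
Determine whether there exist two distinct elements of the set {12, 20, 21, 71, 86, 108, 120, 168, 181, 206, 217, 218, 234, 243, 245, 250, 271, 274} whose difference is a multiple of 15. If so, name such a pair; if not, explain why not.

Both 20 and 245 leave remainder 5 on division by 15; their difference 225 = 15·15 is a multiple of 15.

Yes: 20 and 245.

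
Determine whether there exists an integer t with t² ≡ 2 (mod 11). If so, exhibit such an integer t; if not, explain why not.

Squares mod 11 repeat after t = 5 (as (−t)² = t²); for t = 0..5 they are 0, 1, 4, 9, 5, 3.
The set of squares mod 11 is therefore {0, 1, 3, 4, 5, 9}, which does not contain 2.
Hence no integer t has t² ≡ 2 (mod 11).

No, no such integer exists.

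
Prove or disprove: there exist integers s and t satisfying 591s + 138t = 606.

Every value of 591s + 138t is a multiple of gcd(591, 138) = 3; since 3 ∣ 606, solutions exist.
Dividing through by 3 reduces the equation to 197s + 46t = 202.
Run the Euclidean algorithm on 197 and 46: 197 = 4·46 + 13, 46 = 3·13 + 7, 13 = 1·7 + 6, 7 = 1·6 + 1, 6 = 6·1 + 0.
Working back up the chain: 1 = 7 − 1·6 = 7 − (13 − 1·7) = −13 + 2·7 = −13 + 2·(46 − 3·13) = 2·46 − 7·13 = 2·46 − 7·(197 − 4·46) = −7·197 + 30·46. So 197·(-7) + 46·30 = 1.
Times 202: 197·(-1414) + 46·6060 = 202, so (-1414, 6060) solves it.
Shifting by a multiple of (46, −197) keeps it a solution: s = -1414 + 31·46 = 12, t = 6060 − 31·197 = -47.
Check: 591·12 + 138·(-47) = 7092 − 6486 = 606. ✓

s = 12, t = -47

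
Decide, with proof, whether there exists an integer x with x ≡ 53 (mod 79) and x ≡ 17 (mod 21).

The moduli 79 and 21 are coprime, so by the Chinese Remainder Theorem a unique solution modulo 1659 exists.
Any solution of the first congruence is x = 53 + 79t; substituting into the second, 79t ≡ 17 − 53 ≡ 6 (mod 21).
79 ≡ 16 (mod 21), so this reads 16t ≡ 6 (mod 21). To invert 16 modulo 21: 21 = 1·16 + 5, 16 = 3·5 + 1, 5 = 5·1 + 0, and unwinding, 1 = 16 − 3·5 = 16 − 3·(21 − 1·16) = −3·21 + 4·16. Thus 16⁻¹ ≡ 4 (mod 21).
Therefore t ≡ 4·6 = 24 ≡ 3 (mod 21).
With t = 3: x = 53 + 79·3 = 290.
Indeed 290 ≡ 53 (mod 79) and 290 ≡ 17 (mod 21).

x = 290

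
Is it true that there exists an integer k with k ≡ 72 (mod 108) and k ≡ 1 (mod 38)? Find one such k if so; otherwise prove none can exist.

Reduce both congruences modulo 2, which divides 108 and 38: they say k ≡ 72 (mod 2) and k ≡ 1 (mod 2).
These are incompatible: 72 − 1 = 71 is not divisible by 2.
Hence the system has no solution.

There is no such integer.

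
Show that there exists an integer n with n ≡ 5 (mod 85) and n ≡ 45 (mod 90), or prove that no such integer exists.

gcd(85, 90) = 5. A simultaneous solution exists iff 5 ≡ 45 (mod 5); here 5 mod 5 = 0 = 45 mod 5, so it does.
Put n = 5 + 85t, so we need 85t ≡ 40 (mod 90), equivalently (divide by 5) 17t ≡ 8 (mod 18).
To invert 17 modulo 18: 18 = 1·17 + 1, 17 = 17·1 + 0, and unwinding, 1 = 18 − 1·17. Thus 17⁻¹ ≡ -1 ≡ 17 (mod 18).
Therefore t ≡ 17·8 = 136 ≡ 10 (mod 18).
Then n = 5 + 85·10 = 855.
Indeed 855 ≡ 5 (mod 85) and 855 ≡ 45 (mod 90).

n = 855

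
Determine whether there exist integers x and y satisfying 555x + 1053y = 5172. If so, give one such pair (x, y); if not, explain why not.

Every value of 555x + 1053y is a multiple of gcd(555, 1053) = 3; since 3 ∣ 5172, solutions exist.
Dividing through by 3 reduces the equation to 185x + 351y = 1724.
Dividing repeatedly: 351 = 1·185 + 166, 185 = 1·166 + 19, 166 = 8·19 + 14, 19 = 1·14 + 5, 14 = 2·5 + 4, 5 = 1·4 + 1, 4 = 4·1 + 0.
Unwinding: 1 = 5 − 1·4 = 5 − (14 − 2·5) = −14 + 3·5 = −14 + 3·(19 − 1·14) = 3·19 − 4·14 = 3·19 − 4·(166 − 8·19) = −4·166 + 35·19 = −4·166 + 35·(185 − 1·166) = 35·185 − 39·166 = 35·185 − 39·(351 − 1·185) = −39·351 + 74·185, i.e. 185·74 + 351·(-39) = 1.
Scaling by 1724 gives the particular solution (x, y) = (127576, -67236).
The general solution is x = 127576 + 351k, y = -67236 − 185k; taking k = -363 gives the smaller pair x = 163, y = -81.
Indeed 555·163 + 1053·(-81) = 90465 − 85293 = 5172.

x = 163, y = -81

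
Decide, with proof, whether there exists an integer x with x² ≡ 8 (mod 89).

x = 39

x = 39 works: 39² = 1521, and 1521 − 8 = 1513 = 17·89.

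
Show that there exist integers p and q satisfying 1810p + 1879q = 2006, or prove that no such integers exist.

1810 and 1879 are coprime, so 1810p + 1879q ranges over all of ℤ.
Dividing repeatedly: 1879 = 1·1810 + 69, 1810 = 26·69 + 16, 69 = 4·16 + 5, 16 = 3·5 + 1, 5 = 5·1 + 0.
Unwinding: 1 = 16 − 3·5 = 16 − 3·(69 − 4·16) = −3·69 + 13·16 = −3·69 + 13·(1810 − 26·69) = 13·1810 − 341·69 = 13·1810 − 341·(1879 − 1·1810) = −341·1879 + 354·1810, i.e. 1810·354 + 1879·(-341) = 1.
Scaling by 2006 gives the particular solution (p, q) = (710124, -684046).
The general solution is p = 710124 + 1879k, q = -684046 − 1810k; taking k = -377 gives the smaller pair p = 1741, q = -1676.
Check: 1810·1741 + 1879·(-1676) = 3151210 − 3149204 = 2006. ✓

p = 1741, q = -1676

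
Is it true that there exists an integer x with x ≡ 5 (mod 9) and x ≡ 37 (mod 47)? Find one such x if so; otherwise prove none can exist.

x = 131

gcd(9, 47) = 1, so the Chinese Remainder Theorem guarantees exactly one residue class mod 423 satisfying both.
Write x = 5 + 9t and require 5 + 9t ≡ 37 (mod 47), i.e. 9t ≡ 32 (mod 47).
Since 9·21 = 189 = 4·47 + 1, the inverse of 9 mod 47 is 21.
Multiplying by 21: t ≡ 21·32 = 672 ≡ 14 (mod 47).
Taking t = 14 gives x = 5 + 9·14 = 131.
Verify: 131 = 14·9 + 5 and 131 = 2·47 + 37. ✓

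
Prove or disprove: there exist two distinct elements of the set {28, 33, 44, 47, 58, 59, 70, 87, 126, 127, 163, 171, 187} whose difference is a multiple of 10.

The pair (28, 58) works.

Reduce each element mod 10: 28↦8, 33↦3, 44↦4, 47↦7, 58↦8, 59↦9, 70↦0, 87↦7, 126↦6, 127↦7, 163↦3, 171↦1, 187↦7. The residue 8 repeats (at 28 and 58), and 58 − 28 = 30 = 3·10.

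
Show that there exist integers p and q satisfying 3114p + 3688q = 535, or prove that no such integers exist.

No such integers exist.

Any value of 3114p + 3688q is a multiple of gcd(3114, 3688) = 2.
But 535 = 2·267 + 1, so 2 ∤ 535.
Therefore 3114p + 3688q = 535 has no solution in integers.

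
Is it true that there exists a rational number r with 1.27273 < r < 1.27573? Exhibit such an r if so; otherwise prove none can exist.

r = 51/40

Scale by 40: the interval becomes (50.90920, 51.02920), which contains the integer 51.
Hence 51/40 is a rational number with 1.27273 < 51/40 < 1.27573.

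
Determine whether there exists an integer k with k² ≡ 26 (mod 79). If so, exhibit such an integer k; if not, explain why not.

k = 37

Take k = 37. Then 37² = 1369 = 17·79 + 26, so 37² ≡ 26 (mod 79).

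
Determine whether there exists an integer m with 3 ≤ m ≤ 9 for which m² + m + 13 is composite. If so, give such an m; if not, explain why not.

m = 4

At m = 4: 4² + 4 + 13 = 33 = 3·11, which is composite.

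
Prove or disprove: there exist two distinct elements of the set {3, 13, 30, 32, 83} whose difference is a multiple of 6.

No, no such pair exists.

Two integers differ by a multiple of 6 exactly when they have the same residue mod 6. The residues are 3↦3, 13↦1, 30↦0, 32↦2, 83↦5.
These 5 residues are pairwise different, hence no difference of two elements is divisible by 6.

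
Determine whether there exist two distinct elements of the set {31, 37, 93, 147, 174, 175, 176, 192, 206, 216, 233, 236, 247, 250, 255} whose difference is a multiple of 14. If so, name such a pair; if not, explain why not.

The pair (31, 255) works.

31 mod 14 = 3 and 255 mod 14 = 3, so 255 − 31 = 224 = 16·14.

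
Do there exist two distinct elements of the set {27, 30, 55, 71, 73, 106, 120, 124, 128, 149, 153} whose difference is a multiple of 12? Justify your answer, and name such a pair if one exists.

Residues mod 12: 27↦3, 30↦6, 55↦7, 71↦11, 73↦1, 106↦10, 120↦0, 124↦4, 128↦8, 149↦5, 153↦9.
These 11 residues are pairwise different, hence no difference of two elements is divisible by 12.

No such pair exists.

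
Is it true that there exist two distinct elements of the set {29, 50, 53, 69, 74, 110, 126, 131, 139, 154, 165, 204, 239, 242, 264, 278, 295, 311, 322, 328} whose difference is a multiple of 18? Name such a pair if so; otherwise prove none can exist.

Yes: 74 and 110.

Both 74 and 110 leave remainder 2 on division by 18; their difference 36 = 2·18 is a multiple of 18.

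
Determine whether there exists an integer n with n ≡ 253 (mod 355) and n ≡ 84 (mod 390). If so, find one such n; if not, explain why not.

gcd(355, 390) = 5. If n ≡ 253 (mod 355) and n ≡ 84 (mod 390), then n ≡ 253 (mod 5) and n ≡ 84 (mod 5).
These are incompatible: 253 − 84 = 169 is not divisible by 5.
So no integer satisfies both congruences.

No, no such integer exists.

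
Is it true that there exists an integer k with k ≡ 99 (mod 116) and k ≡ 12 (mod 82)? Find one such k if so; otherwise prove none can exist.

Both moduli are multiples of 2 = gcd(116, 82), so any solution would satisfy k ≡ 99 and k ≡ 12 modulo 2 simultaneously.
But 99 mod 2 = 1 while 12 mod 2 = 0, a contradiction.
Hence the system has no solution.

No such integer exists.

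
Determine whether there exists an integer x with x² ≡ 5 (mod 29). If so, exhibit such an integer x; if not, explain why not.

x = 18

Take x = 18. Then 18² = 324 = 11·29 + 5, so 18² ≡ 5 (mod 29).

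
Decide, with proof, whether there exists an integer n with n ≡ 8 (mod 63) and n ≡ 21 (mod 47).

gcd(63, 47) = 1, so the Chinese Remainder Theorem guarantees exactly one residue class mod 2961 satisfying both.
Write n = 8 + 63t and require 8 + 63t ≡ 21 (mod 47), i.e. 63t ≡ 13 (mod 47).
63 ≡ 16 (mod 47), so this reads 16t ≡ 13 (mod 47). To invert 16 modulo 47: 47 = 2·16 + 15, 16 = 1·15 + 1, 15 = 15·1 + 0, and unwinding, 1 = 16 − 1·15 = 16 − (47 − 2·16) = −47 + 3·16. Thus 16⁻¹ ≡ 3 (mod 47).
Multiplying by 3: t ≡ 3·13 = 39 (mod 47).
With t = 39: n = 8 + 63·39 = 2465.
Verify: 2465 = 39·63 + 8 and 2465 = 52·47 + 21. ✓

n = 2465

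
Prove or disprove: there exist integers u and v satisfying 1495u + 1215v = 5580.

Every value of 1495u + 1215v is a multiple of gcd(1495, 1215) = 5; since 5 ∣ 5580, solutions exist.
Dividing through by 5 reduces the equation to 299u + 243v = 1116.
Dividing repeatedly: 299 = 1·243 + 56, 243 = 4·56 + 19, 56 = 2·19 + 18, 19 = 1·18 + 1, 18 = 18·1 + 0.
Unwinding: 1 = 19 − 1·18 = 19 − (56 − 2·19) = −56 + 3·19 = −56 + 3·(243 − 4·56) = 3·243 − 13·56 = 3·243 − 13·(299 − 1·243) = −13·299 + 16·243, i.e. 299·(-13) + 243·16 = 1.
Times 1116: 299·(-14508) + 243·17856 = 1116, so (-14508, 17856) solves it.
Shifting by a multiple of (243, −299) keeps it a solution: u = -14508 + 60·243 = 72, v = 17856 − 60·299 = -84.
Check: 1495·72 + 1215·(-84) = 107640 − 102060 = 5580. ✓

u = 72, v = -84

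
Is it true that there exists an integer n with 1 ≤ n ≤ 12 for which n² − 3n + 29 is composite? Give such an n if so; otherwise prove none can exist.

n = 10

At n = 10: 10² − 3·10 + 29 = 99 = 3·33, which is composite.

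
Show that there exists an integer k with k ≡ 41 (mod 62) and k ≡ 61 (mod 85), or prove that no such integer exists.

gcd(62, 85) = 1, so the Chinese Remainder Theorem guarantees exactly one residue class mod 5270 satisfying both.
Any solution of the first congruence is k = 41 + 62t; substituting into the second, 62t ≡ 61 − 41 ≡ 20 (mod 85).
Since 62·48 = 2976 = 35·85 + 1, the inverse of 62 mod 85 is 48.
Therefore t ≡ 48·20 = 960 ≡ 25 (mod 85).
Taking t = 25 gives k = 41 + 62·25 = 1591.
Indeed 1591 ≡ 41 (mod 62) and 1591 ≡ 61 (mod 85).

k = 1591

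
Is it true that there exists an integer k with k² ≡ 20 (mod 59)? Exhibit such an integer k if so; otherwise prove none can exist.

k = 43

k = 43 works: 43² = 1849, and 1849 − 20 = 1829 = 31·59.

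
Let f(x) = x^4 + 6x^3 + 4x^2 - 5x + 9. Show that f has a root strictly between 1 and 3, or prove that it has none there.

f has no root in that interval.

The endpoint values f(1) = 15 and f(3) = 273 are both positive. Claim: f(x) > 0 for every x in (1, 3).
Substitute x = 1 + u, where 0 < u < 2 on the interval. Expanding, f(1 + u) = u^4 + 10u^3 + 28u^2 + 25u + 15.
All 5 nonzero coefficients of this polynomial in u are positive; hence for u > 0 the value is a sum of positive terms (the constant 15 among them).
So f is strictly positive on (1, 3); no root exists in the interval.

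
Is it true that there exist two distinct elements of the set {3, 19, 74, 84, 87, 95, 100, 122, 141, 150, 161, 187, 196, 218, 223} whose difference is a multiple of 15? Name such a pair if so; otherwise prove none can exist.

No such pair exists.

Two integers differ by a multiple of 15 exactly when they have the same residue mod 15. The residues are 3↦3, 19↦4, 74↦14, 84↦9, 87↦12, 95↦5, 100↦10, 122↦2, 141↦6, 150↦0, 161↦11, 187↦7, 196↦1, 218↦8, 223↦13.
These 15 residues are pairwise different, hence no difference of two elements is divisible by 15.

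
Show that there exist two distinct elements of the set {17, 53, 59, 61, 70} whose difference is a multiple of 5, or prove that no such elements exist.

There is no such pair.

Residues mod 5: 17↦2, 53↦3, 59↦4, 61↦1, 70↦0.
No residue repeats among the 5 elements, so no pair has difference ≡ 0 (mod 5).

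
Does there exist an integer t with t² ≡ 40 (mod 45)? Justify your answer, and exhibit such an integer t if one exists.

t = 20

Take t = 20. Then 20² = 400 = 8·45 + 40, so 20² ≡ 40 (mod 45).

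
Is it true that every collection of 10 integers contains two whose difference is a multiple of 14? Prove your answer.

No; for instance {59, 60, 61, 62, 63, 64, 65, 66, 67, 68} is a counterexample.

Take the 10 consecutive integers 59, 60, …, 68: their residues mod 14 are all distinct because 10 ≤ 14.
The differences between them range over 1, …, 9, none of which is divisible by 14.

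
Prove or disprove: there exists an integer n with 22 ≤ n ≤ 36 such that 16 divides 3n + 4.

Try n = 36: 3·36 + 4 = 112 = 7·16, which is divisible by 16.

n = 36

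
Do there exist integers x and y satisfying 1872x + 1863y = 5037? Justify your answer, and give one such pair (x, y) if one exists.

There are no such integers.

gcd(1872, 1863) = 9, so every integer of the form 1872x + 1863y is a multiple of 9.
But 5037 is not a multiple of 9 (it leaves remainder 6).
Therefore 1872x + 1863y = 5037 has no solution in integers.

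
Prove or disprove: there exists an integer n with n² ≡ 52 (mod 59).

No, no such integer exists.

59 is prime, so by Euler's criterion 52 is a square mod 59 iff 52^((59−1)/2) = 52^29 ≡ 1 (mod 59).
Squaring successively (mod 59): 52^2 = 2704 ≡ 49; 52^4 ≡ 49² = 2401 ≡ 41; 52^8 ≡ 41² = 1681 ≡ 29; 52^16 ≡ 29² = 841 ≡ 15.
Since 29 = 16 + 8 + 4 + 1, 52^29 ≡ 15 · 29 · 41 · 52; multiplying out mod 59: 15·29 = 435 ≡ 22, then 22·41 = 902 ≡ 17, then 17·52 = 884 ≡ 58. Thus 52^29 ≡ 58 ≡ −1 (mod 59).
By Euler's criterion 52 is a quadratic non-residue mod 59: no n satisfies n² ≡ 52 (mod 59).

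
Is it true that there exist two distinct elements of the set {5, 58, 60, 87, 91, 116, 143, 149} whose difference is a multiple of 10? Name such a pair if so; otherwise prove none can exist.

There is no such pair.

Reduce each element modulo 10: 5↦5, 58↦8, 60↦0, 87↦7, 91↦1, 116↦6, 143↦3, 149↦9.
No residue repeats among the 8 elements, so no pair has difference ≡ 0 (mod 10).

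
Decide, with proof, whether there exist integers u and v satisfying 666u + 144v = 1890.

u = 5, v = -10

Since gcd(666, 144) = 18 and 1890 = 18·105, Bézout's identity guarantees a solution.
Dividing through by 18 reduces the equation to 37u + 8v = 105.
Run the Euclidean algorithm on 37 and 8: 37 = 4·8 + 5, 8 = 1·5 + 3, 5 = 1·3 + 2, 3 = 1·2 + 1, 2 = 2·1 + 0.
Back-substituting, 1 = 3 − 1·2 = 3 − (5 − 1·3) = −5 + 2·3 = −5 + 2·(8 − 1·5) = 2·8 − 3·5 = 2·8 − 3·(37 − 4·8) = −3·37 + 14·8; that is, 37·(-3) + 8·14 = 1.
Multiplying through by 105: u = (-3)·105 = -315, v = 14·105 = 1470 is a solution.
Adding 40·8 to u and subtracting 40·37 from v gives the tidier solution (5, -10).
Check: 666·5 + 144·(-10) = 3330 − 1440 = 1890. ✓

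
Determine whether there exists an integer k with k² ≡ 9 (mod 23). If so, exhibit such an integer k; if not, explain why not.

Take k = 20. Then 20² = 400 = 17·23 + 9, so 20² ≡ 9 (mod 23).

k = 20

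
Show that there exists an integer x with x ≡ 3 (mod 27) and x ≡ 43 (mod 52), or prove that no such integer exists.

x = 1083

Since 27 and 52 share no common factor, CRT says the pair of congruences has a solution (unique mod 1404).
Any solution of the first congruence is x = 3 + 27t; substituting into the second, 27t ≡ 43 − 3 ≡ 40 (mod 52).
Invert 27 mod 52 by the Euclidean algorithm: 52 = 1·27 + 25, 27 = 1·25 + 2, 25 = 12·2 + 1, 2 = 2·1 + 0; back-substituting, 1 = 25 − 12·2 = 25 − 12·(27 − 1·25) = −12·27 + 13·25 = −12·27 + 13·(52 − 1·27) = 13·52 − 25·27. Hence 27·(-25) ≡ 1, so 27⁻¹ ≡ -25 ≡ 27 (mod 52).
Therefore t ≡ 27·40 = 1080 ≡ 40 (mod 52).
With t = 40: x = 3 + 27·40 = 1083.
Check: 1083 mod 27 = 3, 1083 mod 52 = 43. ✓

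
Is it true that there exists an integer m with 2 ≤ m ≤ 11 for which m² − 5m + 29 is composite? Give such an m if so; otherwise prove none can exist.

At m = 4: 4² − 5·4 + 29 = 25 = 5·5, which is composite.

m = 4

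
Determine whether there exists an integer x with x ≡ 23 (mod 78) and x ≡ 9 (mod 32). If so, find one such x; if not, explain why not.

Here gcd(78, 32) = 2, and both 23 and 9 leave remainder 1 mod 2, so the system is consistent.
Write x = 23 + 78t. Then 78t ≡ 9 − 23 ≡ 18 (mod 32); dividing through by 2 gives 39t ≡ 9 (mod 16).
39 ≡ 7 (mod 16), so this reads 7t ≡ 9 (mod 16). To invert 7 modulo 16: 16 = 2·7 + 2, 7 = 3·2 + 1, 2 = 2·1 + 0, and unwinding, 1 = 7 − 3·2 = 7 − 3·(16 − 2·7) = −3·16 + 7·7. Thus 7⁻¹ ≡ 7 (mod 16).
Multiplying by 7: t ≡ 7·9 = 63 ≡ 15 (mod 16).
Then x = 23 + 78·15 = 1193.
Indeed 1193 ≡ 23 (mod 78) and 1193 ≡ 9 (mod 32).

x = 1193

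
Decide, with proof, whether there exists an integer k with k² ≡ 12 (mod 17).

No, no such integer exists.

Computing k² mod 17 for k = 0, 1, …, 8 (enough, by the symmetry k ↦ 17 − k) gives 0, 1, 4, 9, 16, 8, 2, 15, 13.
The set of squares mod 17 is therefore {0, 1, 2, 4, 8, 9, 13, 15, 16}, which does not contain 12.
Therefore k² ≡ 12 (mod 17) has no solution.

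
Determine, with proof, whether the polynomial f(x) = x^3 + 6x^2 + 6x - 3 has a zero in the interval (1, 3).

No such root exists.

The endpoint values f(1) = 10 and f(3) = 96 are both positive. Claim: f(x) > 0 for every x in (1, 3).
Substitute x = 1 + u, where 0 < u < 2 on the interval. Expanding, f(1 + u) = u^3 + 9u^2 + 21u + 10.
All 4 nonzero coefficients of this polynomial in u are positive; hence for u > 0 the value is a sum of positive terms (the constant 10 among them).
Therefore f(x) > 0 throughout (1, 3), and f has no zero there.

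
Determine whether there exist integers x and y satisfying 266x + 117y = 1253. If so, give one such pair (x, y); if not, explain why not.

Since gcd(266, 117) = 1, every integer is an integer combination of 266 and 117.
Run the Euclidean algorithm on 266 and 117: 266 = 2·117 + 32, 117 = 3·32 + 21, 32 = 1·21 + 11, 21 = 1·11 + 10, 11 = 1·10 + 1, 10 = 10·1 + 0.
Working back up the chain: 1 = 11 − 1·10 = 11 − (21 − 1·11) = −21 + 2·11 = −21 + 2·(32 − 1·21) = 2·32 − 3·21 = 2·32 − 3·(117 − 3·32) = −3·117 + 11·32 = −3·117 + 11·(266 − 2·117) = 11·266 − 25·117. So 266·11 + 117·(-25) = 1.
Multiplying through by 1253: x = 11·1253 = 13783, y = (-25)·1253 = -31325 is a solution.
Shifting by a multiple of (117, −266) keeps it a solution: x = 13783 − 117·117 = 94, y = -31325 + 117·266 = -203.
Indeed 266·94 + 117·(-203) = 25004 − 23751 = 1253.

x = 94, y = -203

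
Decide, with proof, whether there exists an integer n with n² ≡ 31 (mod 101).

Take n = 58. Then 58² = 3364 = 33·101 + 31, so 58² ≡ 31 (mod 101).

n = 58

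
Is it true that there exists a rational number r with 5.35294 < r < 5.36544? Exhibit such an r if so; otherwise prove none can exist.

Scale by 11: the interval becomes (58.88234, 59.01984), which contains the integer 59.
Hence 59/11 is a rational number with 5.35294 < 59/11 < 5.36544.

r = 59/11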